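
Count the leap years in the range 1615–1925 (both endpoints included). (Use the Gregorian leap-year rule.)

Multiples of 4 in [1615,1925]: 78.
Of those, multiples of 100: 3 (not leap unless ÷400).
Multiples of 400: 0.
Leap years = 78 − 3 + 0 = 75.

75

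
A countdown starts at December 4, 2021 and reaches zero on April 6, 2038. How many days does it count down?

5967

Dec 4, 2021 → Dec 4, 2022: 365 days.
Dec 4, 2022 → Dec 4, 2023: 365 days.
Dec 4, 2023 → Dec 4, 2024: 366 days (Feb 29, 2024 is in that span).
Dec 4, 2024 → Dec 4, 2025: 365 days.
Dec 4, 2025 → Dec 4, 2026: 365 days.
Dec 4, 2026 → Dec 4, 2027: 365 days.
Dec 4, 2027 → Dec 4, 2028: 366 days (Feb 29, 2028 is in that span).
Dec 4, 2028 → Dec 4, 2029: 365 days.
Dec 4, 2029 → Dec 4, 2030: 365 days.
Dec 4, 2030 → Dec 4, 2031: 365 days.
Dec 4, 2031 → Dec 4, 2032: 366 days (Feb 29, 2032 is in that span).
Dec 4, 2032 → Dec 4, 2033: 365 days.
Dec 4, 2033 → Dec 4, 2034: 365 days.
Dec 4, 2034 → Dec 4, 2035: 365 days.
Dec 4, 2035 → Dec 4, 2036: 366 days (Feb 29, 2036 is in that span).
Dec 4, 2036 → Dec 4, 2037: 365 days.
Dec 4, 2037 → Jan 4, 2038: 31 days (December has 31).
Jan 4, 2038 → Feb 4, 2038: 31 days (January has 31).
Feb 4, 2038 → Mar 4, 2038: 28 days (February has 28).
Mar 4, 2038 → Apr 4, 2038: 31 days (March has 31).
Apr 4, 2038 → Apr 6, 2038: 2 days.
Total: 5967 days.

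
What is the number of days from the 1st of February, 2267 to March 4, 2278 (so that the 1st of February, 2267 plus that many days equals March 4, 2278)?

4049

Feb 1, 2267 → Feb 1, 2268: 365 days.
Feb 1, 2268 → Feb 1, 2269: 366 days (Feb 29, 2268 is in that span).
Feb 1, 2269 → Feb 1, 2270: 365 days.
Feb 1, 2270 → Feb 1, 2271: 365 days.
Feb 1, 2271 → Feb 1, 2272: 365 days.
Feb 1, 2272 → Feb 1, 2273: 366 days (Feb 29, 2272 is in that span).
Feb 1, 2273 → Feb 1, 2274: 365 days.
Feb 1, 2274 → Feb 1, 2275: 365 days.
Feb 1, 2275 → Feb 1, 2276: 365 days.
Feb 1, 2276 → Feb 1, 2277: 366 days (Feb 29, 2276 is in that span).
Feb 1, 2277 → Mar 1, 2277: 28 days (February has 28).
Mar 1, 2277 → Apr 1, 2277: 31 days (March has 31).
Apr 1, 2277 → May 1, 2277: 30 days (April has 30).
May 1, 2277 → Jun 1, 2277: 31 days (May has 31).
Jun 1, 2277 → Jul 1, 2277: 30 days (June has 30).
Jul 1, 2277 → Aug 1, 2277: 31 days (July has 31).
Aug 1, 2277 → Sep 1, 2277: 31 days (August has 31).
Sep 1, 2277 → Oct 1, 2277: 30 days (September has 30).
Oct 1, 2277 → Nov 1, 2277: 31 days (October has 31).
Nov 1, 2277 → Dec 1, 2277: 30 days (November has 30).
Dec 1, 2277 → Jan 1, 2278: 31 days (December has 31).
Jan 1, 2278 → Feb 1, 2278: 31 days (January has 31).
Feb 1, 2278 → Mar 1, 2278: 28 days (February has 28).
Mar 1, 2278 → Mar 4, 2278: 3 days.
Total: 4049 days.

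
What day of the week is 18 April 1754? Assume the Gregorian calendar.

Thursday

Doomsday rule: the anchor day for the 1700s is Sunday. For year 54: 54÷12 = 4 r 6, and 6÷4 = 1, so 4+6+1 = 11.
Sunday + 11 ≡ Thursday — that's 1754's doomsday.
In April the doomsday date is Apr 4.
Apr 18 is 14 days after Apr 4; 14 mod 7 = 0, so Thursday + 0 = Thursday.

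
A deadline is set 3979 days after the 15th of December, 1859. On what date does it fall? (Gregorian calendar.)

+366 (one year; includes Feb 29, 1860) → Dec 15, 1860 (3613 left).
+365 (one year) → Dec 15, 1861 (3248 left).
+365 (one year) → Dec 15, 1862 (2883 left).
+365 (one year) → Dec 15, 1863 (2518 left).
+366 (one year; includes Feb 29, 1864) → Dec 15, 1864 (2152 left).
+365 (one year) → Dec 15, 1865 (1787 left).
+365 (one year) → Dec 15, 1866 (1422 left).
+365 (one year) → Dec 15, 1867 (1057 left).
+366 (one year; includes Feb 29, 1868) → Dec 15, 1868 (691 left).
+365 (one year) → Dec 15, 1869 (326 left).
Dec has 31 days: +17 → Jan 1, 1870 (309 left).
Jan has 31 days: +31 → Feb 1, 1870 (278 left).
Feb has 28 days: +28 → Mar 1, 1870 (250 left).
Mar has 31 days: +31 → Apr 1, 1870 (219 left).
Apr has 30 days: +30 → May 1, 1870 (189 left).
May has 31 days: +31 → Jun 1, 1870 (158 left).
Jun has 30 days: +30 → Jul 1, 1870 (128 left).
Jul has 31 days: +31 → Aug 1, 1870 (97 left).
Aug has 31 days: +31 → Sep 1, 1870 (66 left).
Sep has 30 days: +30 → Oct 1, 1870 (36 left).
Oct has 31 days: +31 → Nov 1, 1870 (5 left).
+5 → Nov 6, 1870.

November 6, 1870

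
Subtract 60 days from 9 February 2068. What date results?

December 11, 2067

−9 → Jan 31, 2068 (end of Jan, 31 days; 51 left).
−31 → Dec 31, 2067 (end of Dec, 31 days; 20 left).
−20 → Dec 11, 2067.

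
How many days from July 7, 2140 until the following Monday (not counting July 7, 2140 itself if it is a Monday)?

Jul 7, 2140 is a Thursday.
From Thursday to the next Monday is 4 days.

4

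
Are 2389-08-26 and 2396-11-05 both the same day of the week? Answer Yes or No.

From Aug 26, 2389 to Nov 5, 2396 is 2628 days.
2628 mod 7 = 3, so they are different weekdays.
(Aug 26, 2389 is a Saturday; Nov 5, 2396 is a Tuesday.)

No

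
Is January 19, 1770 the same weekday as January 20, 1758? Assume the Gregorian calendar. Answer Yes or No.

From Jan 20, 1758 to Jan 19, 1770 is 4382 days.
4382 mod 7 = 0, so they are the same weekday.
(Jan 20, 1758 is a Friday; Jan 19, 1770 is a Friday.)

Yes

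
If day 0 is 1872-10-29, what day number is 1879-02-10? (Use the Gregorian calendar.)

Oct 29, 1872 → Oct 29, 1873: 365 days.
Oct 29, 1873 → Oct 29, 1874: 365 days.
Oct 29, 1874 → Oct 29, 1875: 365 days.
Oct 29, 1875 → Oct 29, 1876: 366 days (Feb 29, 1876 is in that span).
Oct 29, 1876 → Oct 29, 1877: 365 days.
Oct 29, 1877 → Oct 29, 1878: 365 days.
Oct 29, 1878 → Nov 29, 1878: 31 days (October has 31).
Nov 29, 1878 → Dec 29, 1878: 30 days (November has 30).
Dec 29, 1878 → Jan 29, 1879: 31 days (December has 31).
Jan 29, 1879 → Feb 10, 1879: 12 days.
Total: 2295 days.

2295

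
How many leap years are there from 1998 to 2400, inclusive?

98

Multiples of 4 in [1998,2400]: 101.
Of those, multiples of 100: 5 (not leap unless ÷400).
Multiples of 400: 2.
Leap years = 101 − 5 + 2 = 98.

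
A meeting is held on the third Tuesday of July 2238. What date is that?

July 1, 2238 is a Sunday.
The first Tuesday is therefore July 3 (2 days later).
The third Tuesday is 3 + 2×7 = July 17.

July 17, 2238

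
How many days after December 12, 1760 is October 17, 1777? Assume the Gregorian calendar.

6153

Dec 12, 1760 → Dec 12, 1761: 365 days.
Dec 12, 1761 → Dec 12, 1762: 365 days.
Dec 12, 1762 → Dec 12, 1763: 365 days.
Dec 12, 1763 → Dec 12, 1764: 366 days (Feb 29, 1764 is in that span).
Dec 12, 1764 → Dec 12, 1765: 365 days.
Dec 12, 1765 → Dec 12, 1766: 365 days.
Dec 12, 1766 → Dec 12, 1767: 365 days.
Dec 12, 1767 → Dec 12, 1768: 366 days (Feb 29, 1768 is in that span).
Dec 12, 1768 → Dec 12, 1769: 365 days.
Dec 12, 1769 → Dec 12, 1770: 365 days.
Dec 12, 1770 → Dec 12, 1771: 365 days.
Dec 12, 1771 → Dec 12, 1772: 366 days (Feb 29, 1772 is in that span).
Dec 12, 1772 → Dec 12, 1773: 365 days.
Dec 12, 1773 → Dec 12, 1774: 365 days.
Dec 12, 1774 → Dec 12, 1775: 365 days.
Dec 12, 1775 → Dec 12, 1776: 366 days (Feb 29, 1776 is in that span).
Dec 12, 1776 → Jan 12, 1777: 31 days (December has 31).
Jan 12, 1777 → Feb 12, 1777: 31 days (January has 31).
Feb 12, 1777 → Mar 12, 1777: 28 days (February has 28).
Mar 12, 1777 → Apr 12, 1777: 31 days (March has 31).
Apr 12, 1777 → May 12, 1777: 30 days (April has 30).
May 12, 1777 → Jun 12, 1777: 31 days (May has 31).
Jun 12, 1777 → Jul 12, 1777: 30 days (June has 30).
Jul 12, 1777 → Aug 12, 1777: 31 days (July has 31).
Aug 12, 1777 → Sep 12, 1777: 31 days (August has 31).
Sep 12, 1777 → Oct 12, 1777: 30 days (September has 30).
Oct 12, 1777 → Oct 17, 1777: 5 days.
Total: 6153 days.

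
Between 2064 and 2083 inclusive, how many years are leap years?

Multiples of 4 in [2064,2083]: 5.
Of those, multiples of 100: 0 (not leap unless ÷400).
Multiples of 400: 0.
Leap years = 5 − 0 + 0 = 5.

5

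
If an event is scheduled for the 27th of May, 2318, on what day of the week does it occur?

Doomsday rule: the anchor day for the 2300s is Wednesday. For year 18: 18÷12 = 1 r 6, and 6÷4 = 1, so 1+6+1 = 8.
Wednesday + 8 ≡ Thursday — that's 2318's doomsday.
In May the doomsday date is May 9.
May 27 is 18 days after May 9; 18 mod 7 = 4, so Thursday + 4 = Monday.

Monday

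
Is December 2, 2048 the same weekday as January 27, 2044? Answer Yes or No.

Yes

From Jan 27, 2044 to Dec 2, 2048 is 1771 days.
1771 mod 7 = 0, so they are the same weekday.
(Jan 27, 2044 is a Wednesday; Dec 2, 2048 is a Wednesday.)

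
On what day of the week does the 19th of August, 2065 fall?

Doomsday rule: the anchor day for the 2000s is Tuesday. For year 65: 65÷12 = 5 r 5, and 5÷4 = 1, so 5+5+1 = 11.
Tuesday + 11 ≡ Saturday — that's 2065's doomsday.
In August the doomsday date is Aug 8.
Aug 19 is 11 days after Aug 8; 11 mod 7 = 4, so Saturday + 4 = Wednesday.

Wednesday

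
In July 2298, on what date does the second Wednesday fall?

July 1, 2298 is a Friday.
The first Wednesday is therefore July 6 (5 days later).
The second Wednesday is 6 + 1×7 = July 13.

July 13, 2298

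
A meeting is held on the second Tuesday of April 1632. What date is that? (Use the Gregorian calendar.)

April 13, 1632

April 1, 1632 is a Thursday.
The first Tuesday is therefore April 6 (5 days later).
The second Tuesday is 6 + 1×7 = April 13.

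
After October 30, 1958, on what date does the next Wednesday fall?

November 5, 1958

Oct 30, 1958 is a Thursday.
From Thursday to the next Wednesday is 6 days.
Oct 30, 1958 + 6 = Nov 5, 1958.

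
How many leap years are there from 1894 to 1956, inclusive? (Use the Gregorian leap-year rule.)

15

Multiples of 4 in [1894,1956]: 16.
Of those, multiples of 100: 1 (not leap unless ÷400).
Multiples of 400: 0.
Leap years = 16 − 1 + 0 = 15.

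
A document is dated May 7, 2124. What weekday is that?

Sunday

Doomsday rule: the anchor day for the 2100s is Sunday. For year 24: 24÷12 = 2 r 0, and 0÷4 = 0, so 2+0+0 = 2.
Sunday + 2 ≡ Tuesday — that's 2124's doomsday.
In May the doomsday date is May 9.
May 7 is 2 days before May 9; 2 mod 7 = 2, so Tuesday − 2 = Sunday.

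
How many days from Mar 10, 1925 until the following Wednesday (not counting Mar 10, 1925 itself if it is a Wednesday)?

Mar 10, 1925 is a Tuesday.
From Tuesday to the next Wednesday is 1 day.

1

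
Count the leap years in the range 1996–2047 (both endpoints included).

13

Multiples of 4 in [1996,2047]: 13.
Of those, multiples of 100: 1 (not leap unless ÷400).
Multiples of 400: 1.
Leap years = 13 − 1 + 1 = 13.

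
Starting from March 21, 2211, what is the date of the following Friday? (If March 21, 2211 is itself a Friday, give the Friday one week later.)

March 22, 2211

Mar 21, 2211 is a Thursday.
From Thursday to the next Friday is 1 day.
Mar 21, 2211 + 1 = Mar 22, 2211.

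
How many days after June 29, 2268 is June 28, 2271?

1094

Jun 29, 2268 → Jun 29, 2269: 365 days.
Jun 29, 2269 → Jun 29, 2270: 365 days.
Jun 29, 2270 → Jul 29, 2270: 30 days (June has 30).
Jul 29, 2270 → Aug 29, 2270: 31 days (July has 31).
Aug 29, 2270 → Sep 29, 2270: 31 days (August has 31).
Sep 29, 2270 → Oct 29, 2270: 30 days (September has 30).
Oct 29, 2270 → Nov 29, 2270: 31 days (October has 31).
Nov 29, 2270 → Dec 29, 2270: 30 days (November has 30).
Dec 29, 2270 → Jan 29, 2271: 31 days (December has 31).
Jan 29, 2271 → Feb 28, 2271: 30 days (January has 31).
Feb 28, 2271 → Mar 28, 2271: 28 days (February has 28).
Mar 28, 2271 → Apr 28, 2271: 31 days (March has 31).
Apr 28, 2271 → May 28, 2271: 30 days (April has 30).
May 28, 2271 → Jun 28, 2271: 31 days.
Total: 1094 days.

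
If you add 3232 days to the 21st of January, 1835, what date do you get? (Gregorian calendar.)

November 27, 1843

+365 (one year) → Jan 21, 1836 (2867 left).
+366 (one year; includes Feb 29, 1836) → Jan 21, 1837 (2501 left).
+365 (one year) → Jan 21, 1838 (2136 left).
+365 (one year) → Jan 21, 1839 (1771 left).
+365 (one year) → Jan 21, 1840 (1406 left).
+366 (one year; includes Feb 29, 1840) → Jan 21, 1841 (1040 left).
+365 (one year) → Jan 21, 1842 (675 left).
+365 (one year) → Jan 21, 1843 (310 left).
Jan has 31 days: +11 → Feb 1, 1843 (299 left).
Feb has 28 days: +28 → Mar 1, 1843 (271 left).
Mar has 31 days: +31 → Apr 1, 1843 (240 left).
Apr has 30 days: +30 → May 1, 1843 (210 left).
May has 31 days: +31 → Jun 1, 1843 (179 left).
Jun has 30 days: +30 → Jul 1, 1843 (149 left).
Jul has 31 days: +31 → Aug 1, 1843 (118 left).
Aug has 31 days: +31 → Sep 1, 1843 (87 left).
Sep has 30 days: +30 → Oct 1, 1843 (57 left).
Oct has 31 days: +31 → Nov 1, 1843 (26 left).
+26 → Nov 27, 1843.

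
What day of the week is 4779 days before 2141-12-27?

Friday

Dec 27, 2141 is a Wednesday.
4779 mod 7 = 5, so 4779 days before a Wednesday is Wednesday − 5 = Friday.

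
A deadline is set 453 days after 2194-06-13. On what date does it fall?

+365 (one year) → Jun 13, 2195 (88 left).
Jun has 30 days: +18 → Jul 1, 2195 (70 left).
Jul has 31 days: +31 → Aug 1, 2195 (39 left).
Aug has 31 days: +31 → Sep 1, 2195 (8 left).
+8 → Sep 9, 2195.

September 9, 2195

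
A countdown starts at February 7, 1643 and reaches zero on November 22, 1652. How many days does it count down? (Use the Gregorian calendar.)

Feb 7, 1643 → Feb 7, 1644: 365 days.
Feb 7, 1644 → Feb 7, 1645: 366 days (Feb 29, 1644 is in that span).
Feb 7, 1645 → Feb 7, 1646: 365 days.
Feb 7, 1646 → Feb 7, 1647: 365 days.
Feb 7, 1647 → Feb 7, 1648: 365 days.
Feb 7, 1648 → Feb 7, 1649: 366 days (Feb 29, 1648 is in that span).
Feb 7, 1649 → Feb 7, 1650: 365 days.
Feb 7, 1650 → Feb 7, 1651: 365 days.
Feb 7, 1651 → Feb 7, 1652: 365 days.
Feb 7, 1652 → Mar 7, 1652: 29 days (February has 29).
Mar 7, 1652 → Apr 7, 1652: 31 days (March has 31).
Apr 7, 1652 → May 7, 1652: 30 days (April has 30).
May 7, 1652 → Jun 7, 1652: 31 days (May has 31).
Jun 7, 1652 → Jul 7, 1652: 30 days (June has 30).
Jul 7, 1652 → Aug 7, 1652: 31 days (July has 31).
Aug 7, 1652 → Sep 7, 1652: 31 days (August has 31).
Sep 7, 1652 → Oct 7, 1652: 30 days (September has 30).
Oct 7, 1652 → Nov 7, 1652: 31 days (October has 31).
Nov 7, 1652 → Nov 22, 1652: 15 days.
Total: 3576 days.

3576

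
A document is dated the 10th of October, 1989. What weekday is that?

Tuesday

Doomsday rule: the anchor day for the 1900s is Wednesday. For year 89: 89÷12 = 7 r 5, and 5÷4 = 1, so 7+5+1 = 13.
Wednesday + 13 ≡ Tuesday — that's 1989's doomsday.
In October the doomsday date is Oct 10.
Oct 10 is the doomsday itself: Tuesday.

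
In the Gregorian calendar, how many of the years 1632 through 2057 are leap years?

Multiples of 4 in [1632,2057]: 107.
Of those, multiples of 100: 4 (not leap unless ÷400).
Multiples of 400: 1.
Leap years = 107 − 4 + 1 = 104.

104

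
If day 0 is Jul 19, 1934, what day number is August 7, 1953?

6959

Jul 19, 1934 → Jul 19, 1935: 365 days.
Jul 19, 1935 → Jul 19, 1936: 366 days (Feb 29, 1936 is in that span).
Jul 19, 1936 → Jul 19, 1937: 365 days.
Jul 19, 1937 → Jul 19, 1938: 365 days.
Jul 19, 1938 → Jul 19, 1939: 365 days.
Jul 19, 1939 → Jul 19, 1940: 366 days (Feb 29, 1940 is in that span).
Jul 19, 1940 → Jul 19, 1941: 365 days.
Jul 19, 1941 → Jul 19, 1942: 365 days.
Jul 19, 1942 → Jul 19, 1943: 365 days.
Jul 19, 1943 → Jul 19, 1944: 366 days (Feb 29, 1944 is in that span).
Jul 19, 1944 → Jul 19, 1945: 365 days.
Jul 19, 1945 → Jul 19, 1946: 365 days.
Jul 19, 1946 → Jul 19, 1947: 365 days.
Jul 19, 1947 → Jul 19, 1948: 366 days (Feb 29, 1948 is in that span).
Jul 19, 1948 → Jul 19, 1949: 365 days.
Jul 19, 1949 → Jul 19, 1950: 365 days.
Jul 19, 1950 → Jul 19, 1951: 365 days.
Jul 19, 1951 → Jul 19, 1952: 366 days (Feb 29, 1952 is in that span).
Jul 19, 1952 → Aug 19, 1952: 31 days (July has 31).
Aug 19, 1952 → Sep 19, 1952: 31 days (August has 31).
Sep 19, 1952 → Oct 19, 1952: 30 days (September has 30).
Oct 19, 1952 → Nov 19, 1952: 31 days (October has 31).
Nov 19, 1952 → Dec 19, 1952: 30 days (November has 30).
Dec 19, 1952 → Jan 19, 1953: 31 days (December has 31).
Jan 19, 1953 → Feb 19, 1953: 31 days (January has 31).
Feb 19, 1953 → Mar 19, 1953: 28 days (February has 28).
Mar 19, 1953 → Apr 19, 1953: 31 days (March has 31).
Apr 19, 1953 → May 19, 1953: 30 days (April has 30).
May 19, 1953 → Jun 19, 1953: 31 days (May has 31).
Jun 19, 1953 → Jul 19, 1953: 30 days (June has 30).
Jul 19, 1953 → Aug 7, 1953: 19 days.
Total: 6959 days.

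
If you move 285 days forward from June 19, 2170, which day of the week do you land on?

Sunday

Jun 19, 2170 is a Tuesday.
285 mod 7 = 5, so 285 days after a Tuesday is Tuesday + 5 = Sunday.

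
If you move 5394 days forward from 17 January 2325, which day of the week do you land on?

Jan 17, 2325 is a Saturday.
5394 mod 7 = 4, so 5394 days after a Saturday is Saturday + 4 = Wednesday.

Wednesday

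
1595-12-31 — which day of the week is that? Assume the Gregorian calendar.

Sunday

Doomsday rule: the anchor day for the 1500s is Wednesday. For year 95: 95÷12 = 7 r 11, and 11÷4 = 2, so 7+11+2 = 20.
Wednesday + 20 ≡ Tuesday — that's 1595's doomsday.
In December the doomsday date is Dec 12.
Dec 31 is 19 days after Dec 12; 19 mod 7 = 5, so Tuesday + 5 = Sunday.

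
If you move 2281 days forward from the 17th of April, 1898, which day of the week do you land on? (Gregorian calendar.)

Saturday

Apr 17, 1898 is a Sunday.
2281 mod 7 = 6, so 2281 days after a Sunday is Sunday + 6 = Saturday.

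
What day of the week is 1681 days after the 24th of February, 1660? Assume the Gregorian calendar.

Feb 24, 1660 is a Tuesday.
1681 mod 7 = 1, so 1681 days after a Tuesday is Tuesday + 1 = Wednesday.

Wednesday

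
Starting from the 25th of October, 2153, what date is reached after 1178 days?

January 15, 2157

+365 (one year) → Oct 25, 2154 (813 left).
+365 (one year) → Oct 25, 2155 (448 left).
+366 (one year; includes Feb 29, 2156) → Oct 25, 2156 (82 left).
Oct has 31 days: +7 → Nov 1, 2156 (75 left).
Nov has 30 days: +30 → Dec 1, 2156 (45 left).
Dec has 31 days: +31 → Jan 1, 2157 (14 left).
+14 → Jan 15, 2157.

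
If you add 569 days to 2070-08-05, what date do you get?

February 25, 2072

+365 (one year) → Aug 5, 2071 (204 left).
Aug has 31 days: +27 → Sep 1, 2071 (177 left).
Sep has 30 days: +30 → Oct 1, 2071 (147 left).
Oct has 31 days: +31 → Nov 1, 2071 (116 left).
Nov has 30 days: +30 → Dec 1, 2071 (86 left).
Dec has 31 days: +31 → Jan 1, 2072 (55 left).
Jan has 31 days: +31 → Feb 1, 2072 (24 left).
+24 → Feb 25, 2072.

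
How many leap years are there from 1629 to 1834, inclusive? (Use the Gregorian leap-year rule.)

Multiples of 4 in [1629,1834]: 51.
Of those, multiples of 100: 2 (not leap unless ÷400).
Multiples of 400: 0.
Leap years = 51 − 2 + 0 = 49.

49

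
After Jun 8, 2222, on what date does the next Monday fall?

June 10, 2222

Jun 8, 2222 is a Saturday.
From Saturday to the next Monday is 2 days.
Jun 8, 2222 + 2 = Jun 10, 2222.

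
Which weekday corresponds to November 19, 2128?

Doomsday rule: the anchor day for the 2100s is Sunday. For year 28: 28÷12 = 2 r 4, and 4÷4 = 1, so 2+4+1 = 7.
Sunday + 7 ≡ Sunday — that's 2128's doomsday.
In November the doomsday date is Nov 7.
Nov 19 is 12 days after Nov 7; 12 mod 7 = 5, so Sunday + 5 = Friday.

Friday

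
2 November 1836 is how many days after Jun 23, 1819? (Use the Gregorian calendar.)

Jun 23, 1819 → Jun 23, 1820: 366 days (Feb 29, 1820 is in that span).
Jun 23, 1820 → Jun 23, 1821: 365 days.
Jun 23, 1821 → Jun 23, 1822: 365 days.
Jun 23, 1822 → Jun 23, 1823: 365 days.
Jun 23, 1823 → Jun 23, 1824: 366 days (Feb 29, 1824 is in that span).
Jun 23, 1824 → Jun 23, 1825: 365 days.
Jun 23, 1825 → Jun 23, 1826: 365 days.
Jun 23, 1826 → Jun 23, 1827: 365 days.
Jun 23, 1827 → Jun 23, 1828: 366 days (Feb 29, 1828 is in that span).
Jun 23, 1828 → Jun 23, 1829: 365 days.
Jun 23, 1829 → Jun 23, 1830: 365 days.
Jun 23, 1830 → Jun 23, 1831: 365 days.
Jun 23, 1831 → Jun 23, 1832: 366 days (Feb 29, 1832 is in that span).
Jun 23, 1832 → Jun 23, 1833: 365 days.
Jun 23, 1833 → Jun 23, 1834: 365 days.
Jun 23, 1834 → Jun 23, 1835: 365 days.
Jun 23, 1835 → Jun 23, 1836: 366 days (Feb 29, 1836 is in that span).
Jun 23, 1836 → Jul 23, 1836: 30 days (June has 30).
Jul 23, 1836 → Aug 23, 1836: 31 days (July has 31).
Aug 23, 1836 → Sep 23, 1836: 31 days (August has 31).
Sep 23, 1836 → Oct 23, 1836: 30 days (September has 30).
Oct 23, 1836 → Nov 2, 1836: 10 days.
Total: 6342 days.

6342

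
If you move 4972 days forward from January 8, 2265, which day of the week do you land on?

Tuesday

First find the weekday of Jan 8, 2265. Doomsday rule: the anchor day for the 2200s is Friday. For year 65: 65÷12 = 5 r 5, and 5÷4 = 1, so 5+5+1 = 11.
Friday + 11 ≡ Tuesday — that's 2265's doomsday.
In January the doomsday date is Jan 3 (2265 is not a leap year).
Jan 8 is 5 days after Jan 3; 5 mod 7 = 5, so Tuesday + 5 = Sunday.
4972 mod 7 = 2, so 4972 days after a Sunday is Sunday + 2 = Tuesday.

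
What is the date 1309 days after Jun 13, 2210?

January 12, 2214

+365 (one year) → Jun 13, 2211 (944 left).
+366 (one year; includes Feb 29, 2212) → Jun 13, 2212 (578 left).
+365 (one year) → Jun 13, 2213 (213 left).
Jun has 30 days: +18 → Jul 1, 2213 (195 left).
Jul has 31 days: +31 → Aug 1, 2213 (164 left).
Aug has 31 days: +31 → Sep 1, 2213 (133 left).
Sep has 30 days: +30 → Oct 1, 2213 (103 left).
Oct has 31 days: +31 → Nov 1, 2213 (72 left).
Nov has 30 days: +30 → Dec 1, 2213 (42 left).
Dec has 31 days: +31 → Jan 1, 2214 (11 left).
+11 → Jan 12, 2214.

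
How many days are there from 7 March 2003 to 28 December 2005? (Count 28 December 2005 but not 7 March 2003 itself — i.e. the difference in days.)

1027

Mar 7, 2003 → Mar 7, 2004: 366 days (Feb 29, 2004 is in that span).
Mar 7, 2004 → Mar 7, 2005: 365 days.
Mar 7, 2005 → Apr 7, 2005: 31 days (March has 31).
Apr 7, 2005 → May 7, 2005: 30 days (April has 30).
May 7, 2005 → Jun 7, 2005: 31 days (May has 31).
Jun 7, 2005 → Jul 7, 2005: 30 days (June has 30).
Jul 7, 2005 → Aug 7, 2005: 31 days (July has 31).
Aug 7, 2005 → Sep 7, 2005: 31 days (August has 31).
Sep 7, 2005 → Oct 7, 2005: 30 days (September has 30).
Oct 7, 2005 → Nov 7, 2005: 31 days (October has 31).
Nov 7, 2005 → Dec 7, 2005: 30 days (November has 30).
Dec 7, 2005 → Dec 28, 2005: 21 days.
Total: 1027 days.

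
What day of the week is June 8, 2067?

Wednesday

Doomsday rule: the anchor day for the 2000s is Tuesday. For year 67: 67÷12 = 5 r 7, and 7÷4 = 1, so 5+7+1 = 13.
Tuesday + 13 ≡ Monday — that's 2067's doomsday.
In June the doomsday date is Jun 6.
Jun 8 is 2 days after Jun 6; 2 mod 7 = 2, so Monday + 2 = Wednesday.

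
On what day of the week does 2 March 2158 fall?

Doomsday rule: the anchor day for the 2100s is Sunday. For year 58: 58÷12 = 4 r 10, and 10÷4 = 2, so 4+10+2 = 16.
Sunday + 16 ≡ Tuesday — that's 2158's doomsday.
In March the doomsday date is Mar 14.
Mar 2 is 12 days before Mar 14; 12 mod 7 = 5, so Tuesday − 5 = Thursday.

Thursday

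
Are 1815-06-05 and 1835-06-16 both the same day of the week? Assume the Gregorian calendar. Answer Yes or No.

No

From Jun 5, 1815 to Jun 16, 1835 is 7316 days.
7316 mod 7 = 1, so they are different weekdays.
(Jun 5, 1815 is a Monday; Jun 16, 1835 is a Tuesday.)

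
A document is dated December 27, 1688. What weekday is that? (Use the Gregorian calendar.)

Doomsday rule: the anchor day for the 1600s is Tuesday. For year 88: 88÷12 = 7 r 4, and 4÷4 = 1, so 7+4+1 = 12.
Tuesday + 12 ≡ Sunday — that's 1688's doomsday.
In December the doomsday date is Dec 12.
Dec 27 is 15 days after Dec 12; 15 mod 7 = 1, so Sunday + 1 = Monday.

Monday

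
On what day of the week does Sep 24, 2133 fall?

Thursday

January 1, 2133 is a Thursday.
Jan 1, 2133 → Feb 1, 2133: 31 days (January has 31).
Feb 1, 2133 → Mar 1, 2133: 28 days (February has 28).
Mar 1, 2133 → Apr 1, 2133: 31 days (March has 31).
Apr 1, 2133 → May 1, 2133: 30 days (April has 30).
May 1, 2133 → Jun 1, 2133: 31 days (May has 31).
Jun 1, 2133 → Jul 1, 2133: 30 days (June has 30).
Jul 1, 2133 → Aug 1, 2133: 31 days (July has 31).
Aug 1, 2133 → Sep 1, 2133: 31 days (August has 31).
Sep 1, 2133 → Sep 24, 2133: 23 days.
Total: 266 days.
266 mod 7 = 0, so Thursday + 0 = Thursday.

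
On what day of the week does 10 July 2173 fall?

Doomsday rule: the anchor day for the 2100s is Sunday. For year 73: 73÷12 = 6 r 1, and 1÷4 = 0, so 6+1+0 = 7.
Sunday + 7 ≡ Sunday — that's 2173's doomsday.
In July the doomsday date is Jul 11.
Jul 10 is 1 day before Jul 11; 1 mod 7 = 1, so Sunday − 1 = Saturday.

Saturday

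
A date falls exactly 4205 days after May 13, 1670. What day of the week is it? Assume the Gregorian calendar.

May 13, 1670 is a Tuesday.
4205 mod 7 = 5, so 4205 days after a Tuesday is Tuesday + 5 = Sunday.

Sunday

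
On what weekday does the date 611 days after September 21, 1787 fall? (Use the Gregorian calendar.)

Sunday

First find the weekday of Sep 21, 1787. Doomsday rule: the anchor day for the 1700s is Sunday. For year 87: 87÷12 = 7 r 3, and 3÷4 = 0, so 7+3+0 = 10.
Sunday + 10 ≡ Wednesday — that's 1787's doomsday.
In September the doomsday date is Sep 5.
Sep 21 is 16 days after Sep 5; 16 mod 7 = 2, so Wednesday + 2 = Friday.
611 mod 7 = 2, so 611 days after a Friday is Friday + 2 = Sunday.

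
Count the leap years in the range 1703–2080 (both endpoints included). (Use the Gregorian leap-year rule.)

93

Multiples of 4 in [1703,2080]: 95.
Of those, multiples of 100: 3 (not leap unless ÷400).
Multiples of 400: 1.
Leap years = 95 − 3 + 1 = 93.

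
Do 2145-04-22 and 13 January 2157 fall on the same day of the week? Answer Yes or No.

From Apr 22, 2145 to Jan 13, 2157 is 4284 days.
4284 mod 7 = 0, so they are the same weekday.
(Apr 22, 2145 is a Thursday; Jan 13, 2157 is a Thursday.)

Yes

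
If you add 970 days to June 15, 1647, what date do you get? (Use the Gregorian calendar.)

February 9, 1650

+366 (one year; includes Feb 29, 1648) → Jun 15, 1648 (604 left).
+365 (one year) → Jun 15, 1649 (239 left).
Jun has 30 days: +16 → Jul 1, 1649 (223 left).
Jul has 31 days: +31 → Aug 1, 1649 (192 left).
Aug has 31 days: +31 → Sep 1, 1649 (161 left).
Sep has 30 days: +30 → Oct 1, 1649 (131 left).
Oct has 31 days: +31 → Nov 1, 1649 (100 left).
Nov has 30 days: +30 → Dec 1, 1649 (70 left).
Dec has 31 days: +31 → Jan 1, 1650 (39 left).
Jan has 31 days: +31 → Feb 1, 1650 (8 left).
+8 → Feb 9, 1650.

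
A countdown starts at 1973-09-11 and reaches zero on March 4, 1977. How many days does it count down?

1270

Sep 11, 1973 → Sep 11, 1974: 365 days.
Sep 11, 1974 → Sep 11, 1975: 365 days.
Sep 11, 1975 → Sep 11, 1976: 366 days (Feb 29, 1976 is in that span).
Sep 11, 1976 → Oct 11, 1976: 30 days (September has 30).
Oct 11, 1976 → Nov 11, 1976: 31 days (October has 31).
Nov 11, 1976 → Dec 11, 1976: 30 days (November has 30).
Dec 11, 1976 → Jan 11, 1977: 31 days (December has 31).
Jan 11, 1977 → Feb 11, 1977: 31 days (January has 31).
Feb 11, 1977 → Mar 4, 1977: 21 days.
Total: 1270 days.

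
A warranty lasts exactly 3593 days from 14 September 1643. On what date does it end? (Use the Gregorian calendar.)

July 16, 1653

+366 (one year; includes Feb 29, 1644) → Sep 14, 1644 (3227 left).
+365 (one year) → Sep 14, 1645 (2862 left).
+365 (one year) → Sep 14, 1646 (2497 left).
+365 (one year) → Sep 14, 1647 (2132 left).
+366 (one year; includes Feb 29, 1648) → Sep 14, 1648 (1766 left).
+365 (one year) → Sep 14, 1649 (1401 left).
+365 (one year) → Sep 14, 1650 (1036 left).
+365 (one year) → Sep 14, 1651 (671 left).
+366 (one year; includes Feb 29, 1652) → Sep 14, 1652 (305 left).
Sep has 30 days: +17 → Oct 1, 1652 (288 left).
Oct has 31 days: +31 → Nov 1, 1652 (257 left).
Nov has 30 days: +30 → Dec 1, 1652 (227 left).
Dec has 31 days: +31 → Jan 1, 1653 (196 left).
Jan has 31 days: +31 → Feb 1, 1653 (165 left).
Feb has 28 days: +28 → Mar 1, 1653 (137 left).
Mar has 31 days: +31 → Apr 1, 1653 (106 left).
Apr has 30 days: +30 → May 1, 1653 (76 left).
May has 31 days: +31 → Jun 1, 1653 (45 left).
Jun has 30 days: +30 → Jul 1, 1653 (15 left).
+15 → Jul 16, 1653.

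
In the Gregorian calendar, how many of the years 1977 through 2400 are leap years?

103

Multiples of 4 in [1977,2400]: 106.
Of those, multiples of 100: 5 (not leap unless ÷400).
Multiples of 400: 2.
Leap years = 106 − 5 + 2 = 103.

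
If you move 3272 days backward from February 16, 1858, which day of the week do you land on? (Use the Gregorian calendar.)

Saturday

Feb 16, 1858 is a Tuesday.
3272 mod 7 = 3, so 3272 days before a Tuesday is Tuesday − 3 = Saturday.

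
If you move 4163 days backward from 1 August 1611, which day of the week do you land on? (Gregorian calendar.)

First find the weekday of Aug 1, 1611. Doomsday rule: the anchor day for the 1600s is Tuesday. For year 11: 11÷12 = 0 r 11, and 11÷4 = 2, so 0+11+2 = 13.
Tuesday + 13 ≡ Monday — that's 1611's doomsday.
In August the doomsday date is Aug 8.
Aug 1 is 7 days before Aug 8; 7 mod 7 = 0, so Monday − 0 = Monday.
4163 mod 7 = 5, so 4163 days before a Monday is Monday − 5 = Wednesday.

Wednesday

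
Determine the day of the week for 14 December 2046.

Friday

Doomsday rule: the anchor day for the 2000s is Tuesday. For year 46: 46÷12 = 3 r 10, and 10÷4 = 2, so 3+10+2 = 15.
Tuesday + 15 ≡ Wednesday — that's 2046's doomsday.
In December the doomsday date is Dec 12.
Dec 14 is 2 days after Dec 12; 2 mod 7 = 2, so Wednesday + 2 = Friday.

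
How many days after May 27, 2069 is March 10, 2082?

May 27, 2069 → May 27, 2070: 365 days.
May 27, 2070 → May 27, 2071: 365 days.
May 27, 2071 → May 27, 2072: 366 days (Feb 29, 2072 is in that span).
May 27, 2072 → May 27, 2073: 365 days.
May 27, 2073 → May 27, 2074: 365 days.
May 27, 2074 → May 27, 2075: 365 days.
May 27, 2075 → May 27, 2076: 366 days (Feb 29, 2076 is in that span).
May 27, 2076 → May 27, 2077: 365 days.
May 27, 2077 → May 27, 2078: 365 days.
May 27, 2078 → May 27, 2079: 365 days.
May 27, 2079 → May 27, 2080: 366 days (Feb 29, 2080 is in that span).
May 27, 2080 → May 27, 2081: 365 days.
May 27, 2081 → Jun 27, 2081: 31 days (May has 31).
Jun 27, 2081 → Jul 27, 2081: 30 days (June has 30).
Jul 27, 2081 → Aug 27, 2081: 31 days (July has 31).
Aug 27, 2081 → Sep 27, 2081: 31 days (August has 31).
Sep 27, 2081 → Oct 27, 2081: 30 days (September has 30).
Oct 27, 2081 → Nov 27, 2081: 31 days (October has 31).
Nov 27, 2081 → Dec 27, 2081: 30 days (November has 30).
Dec 27, 2081 → Jan 27, 2082: 31 days (December has 31).
Jan 27, 2082 → Feb 27, 2082: 31 days (January has 31).
Feb 27, 2082 → Mar 10, 2082: 11 days.
Total: 4670 days.

4670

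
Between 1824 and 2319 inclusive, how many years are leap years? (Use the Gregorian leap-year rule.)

Multiples of 4 in [1824,2319]: 124.
Of those, multiples of 100: 5 (not leap unless ÷400).
Multiples of 400: 1.
Leap years = 124 − 5 + 1 = 120.

120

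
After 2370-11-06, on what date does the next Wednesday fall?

November 11, 2370

Nov 6, 2370 is a Friday.
From Friday to the next Wednesday is 5 days.
Nov 6, 2370 + 5 = Nov 11, 2370.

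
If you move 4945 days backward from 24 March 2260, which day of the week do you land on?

First find the weekday of Mar 24, 2260. Doomsday rule: the anchor day for the 2200s is Friday. For year 60: 60÷12 = 5 r 0, and 0÷4 = 0, so 5+0+0 = 5.
Friday + 5 ≡ Wednesday — that's 2260's doomsday.
In March the doomsday date is Mar 14.
Mar 24 is 10 days after Mar 14; 10 mod 7 = 3, so Wednesday + 3 = Saturday.
4945 mod 7 = 3, so 4945 days before a Saturday is Saturday − 3 = Wednesday.

Wednesday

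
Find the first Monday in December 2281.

December 5, 2281

December 1, 2281 is a Thursday.
The first Monday is therefore December 5 (4 days later).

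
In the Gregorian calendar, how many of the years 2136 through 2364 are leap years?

Multiples of 4 in [2136,2364]: 58.
Of those, multiples of 100: 2 (not leap unless ÷400).
Multiples of 400: 0.
Leap years = 58 − 2 + 0 = 56.

56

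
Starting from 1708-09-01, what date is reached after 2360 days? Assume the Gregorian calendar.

February 17, 1715

+365 (one year) → Sep 1, 1709 (1995 left).
+365 (one year) → Sep 1, 1710 (1630 left).
+365 (one year) → Sep 1, 1711 (1265 left).
+366 (one year; includes Feb 29, 1712) → Sep 1, 1712 (899 left).
+365 (one year) → Sep 1, 1713 (534 left).
+365 (one year) → Sep 1, 1714 (169 left).
Sep has 30 days: +30 → Oct 1, 1714 (139 left).
Oct has 31 days: +31 → Nov 1, 1714 (108 left).
Nov has 30 days: +30 → Dec 1, 1714 (78 left).
Dec has 31 days: +31 → Jan 1, 1715 (47 left).
Jan has 31 days: +31 → Feb 1, 1715 (16 left).
+16 → Feb 17, 1715.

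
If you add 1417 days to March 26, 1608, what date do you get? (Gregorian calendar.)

+365 (one year) → Mar 26, 1609 (1052 left).
+365 (one year) → Mar 26, 1610 (687 left).
+365 (one year) → Mar 26, 1611 (322 left).
Mar has 31 days: +6 → Apr 1, 1611 (316 left).
Apr has 30 days: +30 → May 1, 1611 (286 left).
May has 31 days: +31 → Jun 1, 1611 (255 left).
Jun has 30 days: +30 → Jul 1, 1611 (225 left).
Jul has 31 days: +31 → Aug 1, 1611 (194 left).
Aug has 31 days: +31 → Sep 1, 1611 (163 left).
Sep has 30 days: +30 → Oct 1, 1611 (133 left).
Oct has 31 days: +31 → Nov 1, 1611 (102 left).
Nov has 30 days: +30 → Dec 1, 1611 (72 left).
Dec has 31 days: +31 → Jan 1, 1612 (41 left).
Jan has 31 days: +31 → Feb 1, 1612 (10 left).
+10 → Feb 11, 1612.

February 11, 1612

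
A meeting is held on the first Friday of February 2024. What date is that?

February 1, 2024 is a Thursday.
The first Friday is therefore February 2 (1 days later).

February 2, 2024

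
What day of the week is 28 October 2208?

January 1, 2208 is a Friday.
Jan 1, 2208 → Feb 1, 2208: 31 days (January has 31).
Feb 1, 2208 → Mar 1, 2208: 29 days (February has 29).
Mar 1, 2208 → Apr 1, 2208: 31 days (March has 31).
Apr 1, 2208 → May 1, 2208: 30 days (April has 30).
May 1, 2208 → Jun 1, 2208: 31 days (May has 31).
Jun 1, 2208 → Jul 1, 2208: 30 days (June has 30).
Jul 1, 2208 → Aug 1, 2208: 31 days (July has 31).
Aug 1, 2208 → Sep 1, 2208: 31 days (August has 31).
Sep 1, 2208 → Oct 1, 2208: 30 days (September has 30).
Oct 1, 2208 → Oct 28, 2208: 27 days.
Total: 301 days.
301 mod 7 = 0, so Friday + 0 = Friday.

Friday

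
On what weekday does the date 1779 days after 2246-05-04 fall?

Tuesday

First find the weekday of May 4, 2246. Doomsday rule: the anchor day for the 2200s is Friday. For year 46: 46÷12 = 3 r 10, and 10÷4 = 2, so 3+10+2 = 15.
Friday + 15 ≡ Saturday — that's 2246's doomsday.
In May the doomsday date is May 9.
May 4 is 5 days before May 9; 5 mod 7 = 5, so Saturday − 5 = Monday.
1779 mod 7 = 1, so 1779 days after a Monday is Monday + 1 = Tuesday.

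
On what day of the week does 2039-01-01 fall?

Saturday

Doomsday rule: the anchor day for the 2000s is Tuesday. For year 39: 39÷12 = 3 r 3, and 3÷4 = 0, so 3+3+0 = 6.
Tuesday + 6 ≡ Monday — that's 2039's doomsday.
In January the doomsday date is Jan 3 (2039 is not a leap year).
Jan 1 is 2 days before Jan 3; 2 mod 7 = 2, so Monday − 2 = Saturday.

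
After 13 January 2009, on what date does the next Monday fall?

January 19, 2009

Jan 13, 2009 is a Tuesday.
From Tuesday to the next Monday is 6 days.
Jan 13, 2009 + 6 = Jan 19, 2009.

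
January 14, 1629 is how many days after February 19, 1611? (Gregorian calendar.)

6539

Feb 19, 1611 → Feb 19, 1612: 365 days.
Feb 19, 1612 → Feb 19, 1613: 366 days (Feb 29, 1612 is in that span).
Feb 19, 1613 → Feb 19, 1614: 365 days.
Feb 19, 1614 → Feb 19, 1615: 365 days.
Feb 19, 1615 → Feb 19, 1616: 365 days.
Feb 19, 1616 → Feb 19, 1617: 366 days (Feb 29, 1616 is in that span).
Feb 19, 1617 → Feb 19, 1618: 365 days.
Feb 19, 1618 → Feb 19, 1619: 365 days.
Feb 19, 1619 → Feb 19, 1620: 365 days.
Feb 19, 1620 → Feb 19, 1621: 366 days (Feb 29, 1620 is in that span).
Feb 19, 1621 → Feb 19, 1622: 365 days.
Feb 19, 1622 → Feb 19, 1623: 365 days.
Feb 19, 1623 → Feb 19, 1624: 365 days.
Feb 19, 1624 → Feb 19, 1625: 366 days (Feb 29, 1624 is in that span).
Feb 19, 1625 → Feb 19, 1626: 365 days.
Feb 19, 1626 → Feb 19, 1627: 365 days.
Feb 19, 1627 → Feb 19, 1628: 365 days.
Feb 19, 1628 → Mar 19, 1628: 29 days (February has 29).
Mar 19, 1628 → Apr 19, 1628: 31 days (March has 31).
Apr 19, 1628 → May 19, 1628: 30 days (April has 30).
May 19, 1628 → Jun 19, 1628: 31 days (May has 31).
Jun 19, 1628 → Jul 19, 1628: 30 days (June has 30).
Jul 19, 1628 → Aug 19, 1628: 31 days (July has 31).
Aug 19, 1628 → Sep 19, 1628: 31 days (August has 31).
Sep 19, 1628 → Oct 19, 1628: 30 days (September has 30).
Oct 19, 1628 → Nov 19, 1628: 31 days (October has 31).
Nov 19, 1628 → Dec 19, 1628: 30 days (November has 30).
Dec 19, 1628 → Jan 14, 1629: 26 days.
Total: 6539 days.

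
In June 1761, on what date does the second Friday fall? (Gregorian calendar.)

June 12, 1761

June 1, 1761 is a Monday.
The first Friday is therefore June 5 (4 days later).
The second Friday is 5 + 1×7 = June 12.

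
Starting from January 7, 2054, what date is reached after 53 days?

March 1, 2054

Jan has 31 days: +25 → Feb 1, 2054 (28 left).
Feb has 28 days: +28 → Mar 1, 2054 (0 left).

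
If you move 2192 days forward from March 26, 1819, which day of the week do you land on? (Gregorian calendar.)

Saturday

Mar 26, 1819 is a Friday.
2192 mod 7 = 1, so 2192 days after a Friday is Friday + 1 = Saturday.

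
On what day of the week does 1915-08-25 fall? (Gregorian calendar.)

Doomsday rule: the anchor day for the 1900s is Wednesday. For year 15: 15÷12 = 1 r 3, and 3÷4 = 0, so 1+3+0 = 4.
Wednesday + 4 ≡ Sunday — that's 1915's doomsday.
In August the doomsday date is Aug 8.
Aug 25 is 17 days after Aug 8; 17 mod 7 = 3, so Sunday + 3 = Wednesday.

Wednesday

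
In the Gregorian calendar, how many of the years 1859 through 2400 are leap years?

132

Multiples of 4 in [1859,2400]: 136.
Of those, multiples of 100: 6 (not leap unless ÷400).
Multiples of 400: 2.
Leap years = 136 − 6 + 2 = 132.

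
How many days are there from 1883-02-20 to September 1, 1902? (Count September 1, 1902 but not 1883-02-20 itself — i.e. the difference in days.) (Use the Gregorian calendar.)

Feb 20, 1883 → Feb 20, 1884: 365 days.
Feb 20, 1884 → Feb 20, 1885: 366 days (Feb 29, 1884 is in that span).
Feb 20, 1885 → Feb 20, 1886: 365 days.
Feb 20, 1886 → Feb 20, 1887: 365 days.
Feb 20, 1887 → Feb 20, 1888: 365 days.
Feb 20, 1888 → Feb 20, 1889: 366 days (Feb 29, 1888 is in that span).
Feb 20, 1889 → Feb 20, 1890: 365 days.
Feb 20, 1890 → Feb 20, 1891: 365 days.
Feb 20, 1891 → Feb 20, 1892: 365 days.
Feb 20, 1892 → Feb 20, 1893: 366 days (Feb 29, 1892 is in that span).
Feb 20, 1893 → Feb 20, 1894: 365 days.
Feb 20, 1894 → Feb 20, 1895: 365 days.
Feb 20, 1895 → Feb 20, 1896: 365 days.
Feb 20, 1896 → Feb 20, 1897: 366 days (Feb 29, 1896 is in that span).
Feb 20, 1897 → Feb 20, 1898: 365 days.
Feb 20, 1898 → Feb 20, 1899: 365 days.
Feb 20, 1899 → Feb 20, 1900: 365 days.
Feb 20, 1900 → Feb 20, 1901: 365 days.
Feb 20, 1901 → Feb 20, 1902: 365 days.
Feb 20, 1902 → Mar 20, 1902: 28 days (February has 28).
Mar 20, 1902 → Apr 20, 1902: 31 days (March has 31).
Apr 20, 1902 → May 20, 1902: 30 days (April has 30).
May 20, 1902 → Jun 20, 1902: 31 days (May has 31).
Jun 20, 1902 → Jul 20, 1902: 30 days (June has 30).
Jul 20, 1902 → Aug 20, 1902: 31 days (July has 31).
Aug 20, 1902 → Sep 1, 1902: 12 days.
Total: 7132 days.

7132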